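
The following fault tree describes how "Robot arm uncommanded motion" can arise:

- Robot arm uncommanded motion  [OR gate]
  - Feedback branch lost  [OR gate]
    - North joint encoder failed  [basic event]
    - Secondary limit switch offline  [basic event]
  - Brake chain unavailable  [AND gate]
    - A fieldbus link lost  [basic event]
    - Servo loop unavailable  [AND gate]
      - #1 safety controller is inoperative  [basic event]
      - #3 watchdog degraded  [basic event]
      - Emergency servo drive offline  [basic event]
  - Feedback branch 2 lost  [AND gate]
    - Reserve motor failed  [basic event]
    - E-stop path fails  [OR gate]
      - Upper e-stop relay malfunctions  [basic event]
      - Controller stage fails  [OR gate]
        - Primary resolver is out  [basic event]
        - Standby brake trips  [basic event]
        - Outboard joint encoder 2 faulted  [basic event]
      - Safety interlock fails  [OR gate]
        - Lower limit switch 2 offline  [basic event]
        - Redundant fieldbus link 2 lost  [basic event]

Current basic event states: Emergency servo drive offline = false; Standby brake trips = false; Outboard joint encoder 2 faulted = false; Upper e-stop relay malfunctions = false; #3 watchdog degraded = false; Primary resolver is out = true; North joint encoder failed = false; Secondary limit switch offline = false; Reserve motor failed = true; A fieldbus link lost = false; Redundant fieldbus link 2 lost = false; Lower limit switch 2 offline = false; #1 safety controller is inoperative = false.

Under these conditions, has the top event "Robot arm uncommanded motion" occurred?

Yes

Feedback branch lost [OR]: North joint encoder failed=not, Secondary limit switch offline=not → no input occurs → does not occur.
Servo loop unavailable [AND]: #1 safety controller is inoperative=not, #3 watchdog degraded=not, Emergency servo drive offline=not → not all inputs occur → does not occur.
Brake chain unavailable [AND]: A fieldbus link lost=not, Servo loop unavailable=not → not all inputs occur → does not occur.
Controller stage fails [OR]: Primary resolver is out=occurs, Standby brake trips=not, Outboard joint encoder 2 faulted=not → at least one input occurs → occurs.
Safety interlock fails [OR]: Lower limit switch 2 offline=not, Redundant fieldbus link 2 lost=not → no input occurs → does not occur.
E-stop path fails [OR]: Upper e-stop relay malfunctions=not, Controller stage fails=occurs, Safety interlock fails=not → at least one input occurs → occurs.
Feedback branch 2 lost [AND]: Reserve motor failed=occurs, E-stop path fails=occurs → all inputs occur → occurs.
Robot arm uncommanded motion [OR]: Feedback branch lost=not, Brake chain unavailable=not, Feedback branch 2 lost=occurs → at least one input occurs → occurs.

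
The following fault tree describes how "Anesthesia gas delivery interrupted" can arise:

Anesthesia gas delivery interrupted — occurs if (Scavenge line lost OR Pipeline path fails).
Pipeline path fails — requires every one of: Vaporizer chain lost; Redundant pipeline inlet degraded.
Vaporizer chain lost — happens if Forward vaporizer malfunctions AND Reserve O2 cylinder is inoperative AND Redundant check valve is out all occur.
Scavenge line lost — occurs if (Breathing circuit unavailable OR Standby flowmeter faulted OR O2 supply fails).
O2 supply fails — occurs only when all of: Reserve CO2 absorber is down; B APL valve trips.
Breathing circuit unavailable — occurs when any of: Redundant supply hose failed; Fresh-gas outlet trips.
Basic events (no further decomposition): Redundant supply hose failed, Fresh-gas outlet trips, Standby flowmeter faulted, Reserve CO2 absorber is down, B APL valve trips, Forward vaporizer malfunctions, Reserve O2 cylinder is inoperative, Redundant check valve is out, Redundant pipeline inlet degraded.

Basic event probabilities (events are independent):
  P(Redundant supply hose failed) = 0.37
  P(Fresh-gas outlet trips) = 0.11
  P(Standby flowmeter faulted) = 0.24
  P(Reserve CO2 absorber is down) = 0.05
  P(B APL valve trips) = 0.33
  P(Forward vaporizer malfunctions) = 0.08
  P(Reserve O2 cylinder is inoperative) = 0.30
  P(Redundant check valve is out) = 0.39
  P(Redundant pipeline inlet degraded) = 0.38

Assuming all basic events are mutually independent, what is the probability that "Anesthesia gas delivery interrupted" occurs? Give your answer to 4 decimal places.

P(Breathing circuit unavailable) [OR] = 1 − (1−0.37) × (1−0.11) = 0.439300
P(O2 supply fails) [AND] = 0.05 × 0.33 = 0.016500
P(Scavenge line lost) [OR] = 1 − (1−0.439300) × (1−0.24) × (1−0.016500) = 0.580899
P(Vaporizer chain lost) [AND] = 0.08 × 0.30 × 0.39 = 0.009360
P(Pipeline path fails) [AND] = 0.009360 × 0.38 = 0.003557
P(Anesthesia gas delivery interrupted) [OR] = 1 − (1−0.580899) × (1−0.003557) = 0.582390
Rounded to 4 decimal places: P(Anesthesia gas delivery interrupted) ≈ 0.5824.

0.5824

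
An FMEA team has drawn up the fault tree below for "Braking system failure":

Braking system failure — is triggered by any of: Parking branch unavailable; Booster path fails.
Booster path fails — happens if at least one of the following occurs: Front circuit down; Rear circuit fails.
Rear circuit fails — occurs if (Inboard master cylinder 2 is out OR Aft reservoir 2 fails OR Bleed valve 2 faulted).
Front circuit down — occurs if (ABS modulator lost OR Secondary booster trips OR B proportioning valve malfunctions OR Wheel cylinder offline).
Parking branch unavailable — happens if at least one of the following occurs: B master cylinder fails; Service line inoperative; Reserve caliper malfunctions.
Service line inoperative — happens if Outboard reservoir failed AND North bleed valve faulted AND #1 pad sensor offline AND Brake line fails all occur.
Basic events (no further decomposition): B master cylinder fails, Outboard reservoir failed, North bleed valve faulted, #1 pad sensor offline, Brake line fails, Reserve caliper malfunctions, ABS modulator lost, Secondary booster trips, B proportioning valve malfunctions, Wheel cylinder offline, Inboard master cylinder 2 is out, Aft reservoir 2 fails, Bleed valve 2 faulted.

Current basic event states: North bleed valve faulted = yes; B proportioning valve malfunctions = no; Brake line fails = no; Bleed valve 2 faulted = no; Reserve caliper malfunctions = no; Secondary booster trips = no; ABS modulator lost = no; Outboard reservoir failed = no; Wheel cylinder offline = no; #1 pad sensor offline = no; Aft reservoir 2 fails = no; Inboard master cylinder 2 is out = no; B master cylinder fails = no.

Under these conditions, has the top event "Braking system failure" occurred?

No

Service line inoperative [AND]: Outboard reservoir failed=not, North bleed valve faulted=occurs, #1 pad sensor offline=not, Brake line fails=not → not all inputs occur → does not occur.
Parking branch unavailable [OR]: B master cylinder fails=not, Service line inoperative=not, Reserve caliper malfunctions=not → no input occurs → does not occur.
Front circuit down [OR]: ABS modulator lost=not, Secondary booster trips=not, B proportioning valve malfunctions=not, Wheel cylinder offline=not → no input occurs → does not occur.
Rear circuit fails [OR]: Inboard master cylinder 2 is out=not, Aft reservoir 2 fails=not, Bleed valve 2 faulted=not → no input occurs → does not occur.
Booster path fails [OR]: Front circuit down=not, Rear circuit fails=not → no input occurs → does not occur.
Braking system failure [OR]: Parking branch unavailable=not, Booster path fails=not → no input occurs → does not occur.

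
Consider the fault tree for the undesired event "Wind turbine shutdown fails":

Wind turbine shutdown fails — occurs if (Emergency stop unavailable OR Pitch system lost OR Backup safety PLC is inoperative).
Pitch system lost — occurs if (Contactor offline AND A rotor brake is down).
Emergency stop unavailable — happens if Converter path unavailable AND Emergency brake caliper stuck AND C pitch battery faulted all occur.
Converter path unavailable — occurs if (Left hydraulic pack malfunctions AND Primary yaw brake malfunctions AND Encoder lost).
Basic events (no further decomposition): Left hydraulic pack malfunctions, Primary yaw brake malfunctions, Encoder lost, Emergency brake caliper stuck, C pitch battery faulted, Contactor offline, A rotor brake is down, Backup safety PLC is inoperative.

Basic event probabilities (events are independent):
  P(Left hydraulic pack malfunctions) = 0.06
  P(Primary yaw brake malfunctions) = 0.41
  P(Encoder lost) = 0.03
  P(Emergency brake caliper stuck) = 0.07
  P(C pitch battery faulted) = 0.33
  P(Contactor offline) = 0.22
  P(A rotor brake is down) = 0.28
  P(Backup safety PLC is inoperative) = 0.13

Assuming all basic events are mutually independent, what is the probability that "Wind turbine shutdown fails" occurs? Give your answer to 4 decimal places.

P(Converter path unavailable) [AND] = 0.06 × 0.41 × 0.03 = 0.000738
P(Emergency stop unavailable) [AND] = 0.000738 × 0.07 × 0.33 = 0.000017
P(Pitch system lost) [AND] = 0.22 × 0.28 = 0.061600
P(Wind turbine shutdown fails) [OR] = 1 − (1−0.000017) × (1−0.061600) × (1−0.13) = 0.183606
Rounded to 4 decimal places: P(Wind turbine shutdown fails) ≈ 0.1836.

0.1836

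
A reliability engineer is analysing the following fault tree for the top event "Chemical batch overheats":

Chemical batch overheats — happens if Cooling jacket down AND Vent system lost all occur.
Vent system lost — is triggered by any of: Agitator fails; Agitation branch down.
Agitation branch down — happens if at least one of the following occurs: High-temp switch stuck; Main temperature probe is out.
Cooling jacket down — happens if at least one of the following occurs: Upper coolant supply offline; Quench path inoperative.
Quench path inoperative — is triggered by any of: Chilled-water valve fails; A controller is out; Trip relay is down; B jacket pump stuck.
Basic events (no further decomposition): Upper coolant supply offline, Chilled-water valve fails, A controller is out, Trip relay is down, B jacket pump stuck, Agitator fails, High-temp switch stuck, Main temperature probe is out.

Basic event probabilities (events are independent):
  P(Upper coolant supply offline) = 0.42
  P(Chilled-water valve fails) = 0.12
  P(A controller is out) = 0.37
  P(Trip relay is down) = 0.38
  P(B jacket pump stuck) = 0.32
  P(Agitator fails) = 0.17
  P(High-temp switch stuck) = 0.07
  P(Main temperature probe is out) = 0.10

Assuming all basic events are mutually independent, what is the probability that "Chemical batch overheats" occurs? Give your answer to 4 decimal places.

0.2639

P(Quench path inoperative) [OR] = 1 − (1−0.12) × (1−0.37) × (1−0.38) × (1−0.32) = 0.766265
P(Cooling jacket down) [OR] = 1 − (1−0.42) × (1−0.766265) = 0.864434
P(Agitation branch down) [OR] = 1 − (1−0.07) × (1−0.10) = 0.163000
P(Vent system lost) [OR] = 1 − (1−0.17) × (1−0.163000) = 0.305290
P(Chemical batch overheats) [AND] = 0.864434 × 0.305290 = 0.263903
Rounded to 4 decimal places: P(Chemical batch overheats) ≈ 0.2639.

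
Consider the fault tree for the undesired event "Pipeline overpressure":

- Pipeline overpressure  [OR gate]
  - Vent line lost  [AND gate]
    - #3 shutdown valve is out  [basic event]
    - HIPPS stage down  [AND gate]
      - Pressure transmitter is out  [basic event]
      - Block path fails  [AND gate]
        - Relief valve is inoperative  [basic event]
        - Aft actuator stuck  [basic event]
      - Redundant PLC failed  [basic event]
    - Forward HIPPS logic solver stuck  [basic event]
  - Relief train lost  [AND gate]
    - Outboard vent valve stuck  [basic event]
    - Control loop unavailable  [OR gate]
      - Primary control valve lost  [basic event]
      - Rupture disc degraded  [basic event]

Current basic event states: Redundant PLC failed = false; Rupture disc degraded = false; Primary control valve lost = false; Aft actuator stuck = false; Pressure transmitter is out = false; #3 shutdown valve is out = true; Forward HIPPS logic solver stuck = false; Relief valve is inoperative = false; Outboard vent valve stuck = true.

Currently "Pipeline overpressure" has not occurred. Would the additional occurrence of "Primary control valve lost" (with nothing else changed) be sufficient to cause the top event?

Counterfactual: set "Primary control valve lost" to occurred.
Block path fails [AND]: Relief valve is inoperative=not, Aft actuator stuck=not → not all inputs occur → does not occur.
HIPPS stage down [AND]: Pressure transmitter is out=not, Block path fails=not, Redundant PLC failed=not → not all inputs occur → does not occur.
Vent line lost [AND]: #3 shutdown valve is out=occurs, HIPPS stage down=not, Forward HIPPS logic solver stuck=not → not all inputs occur → does not occur.
Control loop unavailable [OR]: Primary control valve lost=occurs, Rupture disc degraded=not → at least one input occurs → occurs.
Relief train lost [AND]: Outboard vent valve stuck=occurs, Control loop unavailable=occurs → all inputs occur → occurs.
Pipeline overpressure [OR]: Vent line lost=not, Relief train lost=occurs → at least one input occurs → occurs.

Yes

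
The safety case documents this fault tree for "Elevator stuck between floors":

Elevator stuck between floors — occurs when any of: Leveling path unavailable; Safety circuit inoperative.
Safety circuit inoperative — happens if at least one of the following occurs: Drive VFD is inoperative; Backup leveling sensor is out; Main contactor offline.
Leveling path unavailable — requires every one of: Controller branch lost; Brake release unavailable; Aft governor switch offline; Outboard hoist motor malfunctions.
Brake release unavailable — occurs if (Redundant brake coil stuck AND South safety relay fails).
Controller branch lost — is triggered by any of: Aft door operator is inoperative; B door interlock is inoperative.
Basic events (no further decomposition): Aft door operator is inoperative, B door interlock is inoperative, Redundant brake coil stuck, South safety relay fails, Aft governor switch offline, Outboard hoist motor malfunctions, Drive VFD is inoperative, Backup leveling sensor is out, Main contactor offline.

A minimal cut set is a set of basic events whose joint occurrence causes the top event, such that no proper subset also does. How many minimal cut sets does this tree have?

Controller branch lost [OR]: union of children's cut sets → 2 cut set(s).
Brake release unavailable [AND]: one cut set from each child combined → 1 × 1 = 1 cut set(s).
Leveling path unavailable [AND]: one cut set from each child combined → 2 × 1 × 1 × 1 = 2 cut set(s).
Safety circuit inoperative [OR]: union of children's cut sets → 3 cut set(s).
Elevator stuck between floors [OR]: union of children's cut sets → 5 cut set(s).
Minimal cut sets: {Aft door operator is inoperative, Aft governor switch offline, Outboard hoist motor malfunctions, Redundant brake coil stuck, South safety relay fails}; {Aft governor switch offline, B door interlock is inoperative, Outboard hoist motor malfunctions, Redundant brake coil stuck, South safety relay fails}; {Drive VFD is inoperative}; {Backup leveling sensor is out}; {Main contactor offline}.

5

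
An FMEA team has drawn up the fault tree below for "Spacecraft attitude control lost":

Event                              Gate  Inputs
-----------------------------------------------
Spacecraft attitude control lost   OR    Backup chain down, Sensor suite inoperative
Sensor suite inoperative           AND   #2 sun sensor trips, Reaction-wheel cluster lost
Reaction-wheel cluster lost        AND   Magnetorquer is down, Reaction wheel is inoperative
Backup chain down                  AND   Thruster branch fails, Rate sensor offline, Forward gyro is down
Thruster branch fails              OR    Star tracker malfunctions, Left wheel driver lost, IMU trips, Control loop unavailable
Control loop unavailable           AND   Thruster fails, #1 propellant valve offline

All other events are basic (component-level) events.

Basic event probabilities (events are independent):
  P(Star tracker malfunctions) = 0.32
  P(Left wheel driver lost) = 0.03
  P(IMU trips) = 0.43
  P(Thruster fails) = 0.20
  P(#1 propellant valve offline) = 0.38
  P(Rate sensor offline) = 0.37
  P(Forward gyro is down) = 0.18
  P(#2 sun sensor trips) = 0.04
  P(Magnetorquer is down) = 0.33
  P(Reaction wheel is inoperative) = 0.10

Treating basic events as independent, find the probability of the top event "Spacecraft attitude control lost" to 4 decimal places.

P(Control loop unavailable) [AND] = 0.20 × 0.38 = 0.076000
P(Thruster branch fails) [OR] = 1 − (1−0.32) × (1−0.03) × (1−0.43) × (1−0.076000) = 0.652602
P(Backup chain down) [AND] = 0.652602 × 0.37 × 0.18 = 0.043463
P(Reaction-wheel cluster lost) [AND] = 0.33 × 0.10 = 0.033000
P(Sensor suite inoperative) [AND] = 0.04 × 0.033000 = 0.001320
P(Spacecraft attitude control lost) [OR] = 1 − (1−0.043463) × (1−0.001320) = 0.044726
Rounded to 4 decimal places: P(Spacecraft attitude control lost) ≈ 0.0447.

0.0447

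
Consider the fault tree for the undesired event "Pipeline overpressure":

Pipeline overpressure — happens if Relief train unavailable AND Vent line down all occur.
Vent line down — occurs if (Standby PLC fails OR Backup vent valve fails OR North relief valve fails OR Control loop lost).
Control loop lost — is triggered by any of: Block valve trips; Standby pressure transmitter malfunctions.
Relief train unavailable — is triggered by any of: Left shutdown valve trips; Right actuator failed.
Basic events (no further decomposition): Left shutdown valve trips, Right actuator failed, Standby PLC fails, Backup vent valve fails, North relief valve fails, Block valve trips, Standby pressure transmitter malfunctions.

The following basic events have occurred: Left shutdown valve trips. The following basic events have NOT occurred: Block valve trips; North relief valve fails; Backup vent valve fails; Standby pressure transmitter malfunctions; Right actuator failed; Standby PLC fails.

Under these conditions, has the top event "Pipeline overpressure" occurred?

Relief train unavailable [OR]: Left shutdown valve trips=occurs, Right actuator failed=not → at least one input occurs → occurs.
Control loop lost [OR]: Block valve trips=not, Standby pressure transmitter malfunctions=not → no input occurs → does not occur.
Vent line down [OR]: Standby PLC fails=not, Backup vent valve fails=not, North relief valve fails=not, Control loop lost=not → no input occurs → does not occur.
Pipeline overpressure [AND]: Relief train unavailable=occurs, Vent line down=not → not all inputs occur → does not occur.

No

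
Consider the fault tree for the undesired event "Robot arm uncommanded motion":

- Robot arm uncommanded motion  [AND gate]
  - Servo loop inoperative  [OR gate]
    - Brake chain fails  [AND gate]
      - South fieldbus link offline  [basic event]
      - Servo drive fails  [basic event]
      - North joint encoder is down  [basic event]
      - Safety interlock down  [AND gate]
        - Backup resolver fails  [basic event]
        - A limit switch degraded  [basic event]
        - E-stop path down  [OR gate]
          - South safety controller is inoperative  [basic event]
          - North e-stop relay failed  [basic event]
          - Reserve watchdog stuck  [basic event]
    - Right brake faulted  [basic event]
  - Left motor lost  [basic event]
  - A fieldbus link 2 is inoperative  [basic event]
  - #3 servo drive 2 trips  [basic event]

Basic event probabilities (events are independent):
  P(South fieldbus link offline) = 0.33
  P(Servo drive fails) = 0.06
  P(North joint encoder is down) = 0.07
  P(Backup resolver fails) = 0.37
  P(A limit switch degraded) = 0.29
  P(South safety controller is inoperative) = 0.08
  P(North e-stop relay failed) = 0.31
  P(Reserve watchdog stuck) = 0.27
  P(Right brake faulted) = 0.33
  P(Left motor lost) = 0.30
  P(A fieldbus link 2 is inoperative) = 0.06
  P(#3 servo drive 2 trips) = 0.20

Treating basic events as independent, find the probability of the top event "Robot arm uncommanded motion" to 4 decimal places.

P(E-stop path down) [OR] = 1 − (1−0.08) × (1−0.31) × (1−0.27) = 0.536596
P(Safety interlock down) [AND] = 0.37 × 0.29 × 0.536596 = 0.057577
P(Brake chain fails) [AND] = 0.33 × 0.06 × 0.07 × 0.057577 = 0.000080
P(Servo loop inoperative) [OR] = 1 − (1−0.000080) × (1−0.33) = 0.330054
P(Robot arm uncommanded motion) [AND] = 0.330054 × 0.30 × 0.06 × 0.20 = 0.001188
Rounded to 4 decimal places: P(Robot arm uncommanded motion) ≈ 0.0012.

0.0012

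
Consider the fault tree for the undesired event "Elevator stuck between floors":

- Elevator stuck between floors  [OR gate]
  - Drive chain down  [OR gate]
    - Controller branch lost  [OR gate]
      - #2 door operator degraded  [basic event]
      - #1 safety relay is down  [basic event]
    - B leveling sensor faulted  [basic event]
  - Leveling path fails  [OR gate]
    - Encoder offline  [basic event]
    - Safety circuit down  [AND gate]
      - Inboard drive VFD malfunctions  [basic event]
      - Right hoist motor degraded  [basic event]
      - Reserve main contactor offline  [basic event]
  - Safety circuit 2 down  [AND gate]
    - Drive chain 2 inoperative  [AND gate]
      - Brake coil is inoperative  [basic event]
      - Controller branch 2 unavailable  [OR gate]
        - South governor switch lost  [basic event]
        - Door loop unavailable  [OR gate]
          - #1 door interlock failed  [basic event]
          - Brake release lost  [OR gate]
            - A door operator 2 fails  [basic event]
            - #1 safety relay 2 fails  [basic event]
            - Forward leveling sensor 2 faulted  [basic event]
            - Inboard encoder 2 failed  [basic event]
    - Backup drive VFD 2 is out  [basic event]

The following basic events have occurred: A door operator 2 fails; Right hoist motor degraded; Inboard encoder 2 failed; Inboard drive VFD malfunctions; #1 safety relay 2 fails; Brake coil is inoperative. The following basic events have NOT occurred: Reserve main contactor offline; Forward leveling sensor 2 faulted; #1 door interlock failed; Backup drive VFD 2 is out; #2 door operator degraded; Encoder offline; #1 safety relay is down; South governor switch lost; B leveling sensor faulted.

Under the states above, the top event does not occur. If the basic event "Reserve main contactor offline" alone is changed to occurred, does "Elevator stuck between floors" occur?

Yes

Counterfactual: set "Reserve main contactor offline" to occurred.
Controller branch lost [OR]: #2 door operator degraded=not, #1 safety relay is down=not → no input occurs → does not occur.
Drive chain down [OR]: Controller branch lost=not, B leveling sensor faulted=not → no input occurs → does not occur.
Safety circuit down [AND]: Inboard drive VFD malfunctions=occurs, Right hoist motor degraded=occurs, Reserve main contactor offline=occurs → all inputs occur → occurs.
Leveling path fails [OR]: Encoder offline=not, Safety circuit down=occurs → at least one input occurs → occurs.
Brake release lost [OR]: A door operator 2 fails=occurs, #1 safety relay 2 fails=occurs, Forward leveling sensor 2 faulted=not, Inboard encoder 2 failed=occurs → at least one input occurs → occurs.
Door loop unavailable [OR]: #1 door interlock failed=not, Brake release lost=occurs → at least one input occurs → occurs.
Controller branch 2 unavailable [OR]: South governor switch lost=not, Door loop unavailable=occurs → at least one input occurs → occurs.
Drive chain 2 inoperative [AND]: Brake coil is inoperative=occurs, Controller branch 2 unavailable=occurs → all inputs occur → occurs.
Safety circuit 2 down [AND]: Drive chain 2 inoperative=occurs, Backup drive VFD 2 is out=not → not all inputs occur → does not occur.
Elevator stuck between floors [OR]: Drive chain down=not, Leveling path fails=occurs, Safety circuit 2 down=not → at least one input occurs → occurs.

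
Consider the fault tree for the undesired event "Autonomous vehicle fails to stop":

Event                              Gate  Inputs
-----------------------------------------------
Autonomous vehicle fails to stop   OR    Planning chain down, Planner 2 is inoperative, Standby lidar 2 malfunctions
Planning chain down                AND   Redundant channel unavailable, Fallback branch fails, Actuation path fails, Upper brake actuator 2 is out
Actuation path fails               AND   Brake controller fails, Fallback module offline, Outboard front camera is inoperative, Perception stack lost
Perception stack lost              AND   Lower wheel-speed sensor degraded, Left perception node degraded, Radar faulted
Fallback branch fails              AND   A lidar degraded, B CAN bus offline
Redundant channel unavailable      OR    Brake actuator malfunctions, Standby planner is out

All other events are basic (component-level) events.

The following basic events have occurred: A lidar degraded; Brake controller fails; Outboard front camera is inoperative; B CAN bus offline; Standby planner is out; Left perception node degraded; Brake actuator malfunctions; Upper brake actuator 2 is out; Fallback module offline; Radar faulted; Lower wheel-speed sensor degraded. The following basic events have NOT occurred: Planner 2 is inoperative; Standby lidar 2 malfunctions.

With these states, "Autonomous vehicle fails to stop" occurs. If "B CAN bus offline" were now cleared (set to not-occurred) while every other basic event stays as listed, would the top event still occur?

No

Counterfactual: set "B CAN bus offline" to not occurred.
Redundant channel unavailable [OR]: Brake actuator malfunctions=occurs, Standby planner is out=occurs → at least one input occurs → occurs.
Fallback branch fails [AND]: A lidar degraded=occurs, B CAN bus offline=not → not all inputs occur → does not occur.
Perception stack lost [AND]: Lower wheel-speed sensor degraded=occurs, Left perception node degraded=occurs, Radar faulted=occurs → all inputs occur → occurs.
Actuation path fails [AND]: Brake controller fails=occurs, Fallback module offline=occurs, Outboard front camera is inoperative=occurs, Perception stack lost=occurs → all inputs occur → occurs.
Planning chain down [AND]: Redundant channel unavailable=occurs, Fallback branch fails=not, Actuation path fails=occurs, Upper brake actuator 2 is out=occurs → not all inputs occur → does not occur.
Autonomous vehicle fails to stop [OR]: Planning chain down=not, Planner 2 is inoperative=not, Standby lidar 2 malfunctions=not → no input occurs → does not occur.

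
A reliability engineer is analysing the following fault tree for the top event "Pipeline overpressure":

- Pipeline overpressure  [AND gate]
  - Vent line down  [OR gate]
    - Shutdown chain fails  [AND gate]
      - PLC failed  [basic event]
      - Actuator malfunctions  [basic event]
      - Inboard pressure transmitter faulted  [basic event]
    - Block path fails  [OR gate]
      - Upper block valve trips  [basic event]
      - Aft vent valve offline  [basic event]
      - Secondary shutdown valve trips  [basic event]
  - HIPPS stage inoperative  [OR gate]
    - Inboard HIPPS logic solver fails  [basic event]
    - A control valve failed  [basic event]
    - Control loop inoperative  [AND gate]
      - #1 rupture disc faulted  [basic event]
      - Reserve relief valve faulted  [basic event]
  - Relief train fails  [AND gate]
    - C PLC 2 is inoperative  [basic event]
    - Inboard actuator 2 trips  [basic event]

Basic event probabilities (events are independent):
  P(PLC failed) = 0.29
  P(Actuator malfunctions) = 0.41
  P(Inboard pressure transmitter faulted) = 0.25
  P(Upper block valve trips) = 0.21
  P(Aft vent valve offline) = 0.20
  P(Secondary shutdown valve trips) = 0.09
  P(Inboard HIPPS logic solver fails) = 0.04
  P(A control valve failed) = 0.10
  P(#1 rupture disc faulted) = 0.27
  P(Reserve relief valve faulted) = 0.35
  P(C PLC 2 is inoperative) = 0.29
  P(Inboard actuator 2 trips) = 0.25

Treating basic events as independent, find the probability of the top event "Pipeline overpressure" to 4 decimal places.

0.0070

P(Shutdown chain fails) [AND] = 0.29 × 0.41 × 0.25 = 0.029725
P(Block path fails) [OR] = 1 − (1−0.21) × (1−0.20) × (1−0.09) = 0.424880
P(Vent line down) [OR] = 1 − (1−0.029725) × (1−0.424880) = 0.441975
P(Control loop inoperative) [AND] = 0.27 × 0.35 = 0.094500
P(HIPPS stage inoperative) [OR] = 1 − (1−0.04) × (1−0.10) × (1−0.094500) = 0.217648
P(Relief train fails) [AND] = 0.29 × 0.25 = 0.072500
P(Pipeline overpressure) [AND] = 0.441975 × 0.217648 × 0.072500 = 0.006974
Rounded to 4 decimal places: P(Pipeline overpressure) ≈ 0.0070.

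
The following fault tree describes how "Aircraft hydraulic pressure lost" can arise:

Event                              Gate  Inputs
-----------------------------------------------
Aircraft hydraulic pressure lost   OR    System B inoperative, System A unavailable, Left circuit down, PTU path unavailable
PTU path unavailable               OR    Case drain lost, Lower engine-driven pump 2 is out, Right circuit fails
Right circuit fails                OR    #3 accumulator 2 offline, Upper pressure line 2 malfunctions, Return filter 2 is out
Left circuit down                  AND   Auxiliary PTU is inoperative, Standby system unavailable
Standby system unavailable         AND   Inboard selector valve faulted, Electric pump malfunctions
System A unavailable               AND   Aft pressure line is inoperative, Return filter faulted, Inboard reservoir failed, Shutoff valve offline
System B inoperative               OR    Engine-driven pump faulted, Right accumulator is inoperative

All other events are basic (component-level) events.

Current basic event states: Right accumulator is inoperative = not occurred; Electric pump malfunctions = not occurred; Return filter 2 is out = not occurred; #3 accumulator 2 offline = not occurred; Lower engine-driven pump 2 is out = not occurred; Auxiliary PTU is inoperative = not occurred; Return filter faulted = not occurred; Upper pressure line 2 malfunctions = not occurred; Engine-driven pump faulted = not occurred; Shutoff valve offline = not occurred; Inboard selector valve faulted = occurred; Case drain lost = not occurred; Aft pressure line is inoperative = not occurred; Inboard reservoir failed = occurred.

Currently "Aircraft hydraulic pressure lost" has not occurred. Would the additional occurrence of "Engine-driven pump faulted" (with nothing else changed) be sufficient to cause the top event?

Yes

Counterfactual: set "Engine-driven pump faulted" to occurred.
System B inoperative [OR]: Engine-driven pump faulted=occurs, Right accumulator is inoperative=not → at least one input occurs → occurs.
System A unavailable [AND]: Aft pressure line is inoperative=not, Return filter faulted=not, Inboard reservoir failed=occurs, Shutoff valve offline=not → not all inputs occur → does not occur.
Standby system unavailable [AND]: Inboard selector valve faulted=occurs, Electric pump malfunctions=not → not all inputs occur → does not occur.
Left circuit down [AND]: Auxiliary PTU is inoperative=not, Standby system unavailable=not → not all inputs occur → does not occur.
Right circuit fails [OR]: #3 accumulator 2 offline=not, Upper pressure line 2 malfunctions=not, Return filter 2 is out=not → no input occurs → does not occur.
PTU path unavailable [OR]: Case drain lost=not, Lower engine-driven pump 2 is out=not, Right circuit fails=not → no input occurs → does not occur.
Aircraft hydraulic pressure lost [OR]: System B inoperative=occurs, System A unavailable=not, Left circuit down=not, PTU path unavailable=not → at least one input occurs → occurs.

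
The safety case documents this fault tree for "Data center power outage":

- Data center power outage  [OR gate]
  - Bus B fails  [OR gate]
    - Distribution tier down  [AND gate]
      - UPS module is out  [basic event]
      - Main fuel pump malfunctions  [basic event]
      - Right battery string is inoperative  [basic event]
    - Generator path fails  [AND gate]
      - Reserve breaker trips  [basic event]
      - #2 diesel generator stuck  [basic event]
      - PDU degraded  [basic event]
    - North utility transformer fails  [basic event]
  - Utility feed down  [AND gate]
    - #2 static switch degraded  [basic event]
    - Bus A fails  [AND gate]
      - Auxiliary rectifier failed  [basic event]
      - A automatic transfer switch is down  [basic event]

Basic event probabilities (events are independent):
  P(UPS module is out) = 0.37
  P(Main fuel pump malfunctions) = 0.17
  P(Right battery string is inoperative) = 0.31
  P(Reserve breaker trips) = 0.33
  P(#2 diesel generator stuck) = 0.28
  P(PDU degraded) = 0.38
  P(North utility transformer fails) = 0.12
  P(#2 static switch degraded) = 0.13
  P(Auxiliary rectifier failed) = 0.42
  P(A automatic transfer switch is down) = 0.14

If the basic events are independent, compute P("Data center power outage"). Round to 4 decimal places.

P(Distribution tier down) [AND] = 0.37 × 0.17 × 0.31 = 0.019499
P(Generator path fails) [AND] = 0.33 × 0.28 × 0.38 = 0.035112
P(Bus B fails) [OR] = 1 − (1−0.019499) × (1−0.035112) × (1−0.12) = 0.167455
P(Bus A fails) [AND] = 0.42 × 0.14 = 0.058800
P(Utility feed down) [AND] = 0.13 × 0.058800 = 0.007644
P(Data center power outage) [OR] = 1 − (1−0.167455) × (1−0.007644) = 0.173819
Rounded to 4 decimal places: P(Data center power outage) ≈ 0.1738.

0.1738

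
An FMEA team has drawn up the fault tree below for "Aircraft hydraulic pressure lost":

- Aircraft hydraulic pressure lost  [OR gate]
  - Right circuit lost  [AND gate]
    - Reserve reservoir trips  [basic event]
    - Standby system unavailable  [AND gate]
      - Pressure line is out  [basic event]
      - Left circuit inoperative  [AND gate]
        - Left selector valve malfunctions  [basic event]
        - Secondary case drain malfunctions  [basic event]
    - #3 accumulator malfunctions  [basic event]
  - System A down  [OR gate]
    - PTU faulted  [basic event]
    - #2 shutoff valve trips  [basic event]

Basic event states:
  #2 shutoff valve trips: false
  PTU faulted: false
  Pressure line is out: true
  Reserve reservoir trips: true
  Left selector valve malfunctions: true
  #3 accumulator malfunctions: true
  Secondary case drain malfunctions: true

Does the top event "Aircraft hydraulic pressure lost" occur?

Yes

Left circuit inoperative [AND]: Left selector valve malfunctions=occurs, Secondary case drain malfunctions=occurs → all inputs occur → occurs.
Standby system unavailable [AND]: Pressure line is out=occurs, Left circuit inoperative=occurs → all inputs occur → occurs.
Right circuit lost [AND]: Reserve reservoir trips=occurs, Standby system unavailable=occurs, #3 accumulator malfunctions=occurs → all inputs occur → occurs.
System A down [OR]: PTU faulted=not, #2 shutoff valve trips=not → no input occurs → does not occur.
Aircraft hydraulic pressure lost [OR]: Right circuit lost=occurs, System A down=not → at least one input occurs → occurs.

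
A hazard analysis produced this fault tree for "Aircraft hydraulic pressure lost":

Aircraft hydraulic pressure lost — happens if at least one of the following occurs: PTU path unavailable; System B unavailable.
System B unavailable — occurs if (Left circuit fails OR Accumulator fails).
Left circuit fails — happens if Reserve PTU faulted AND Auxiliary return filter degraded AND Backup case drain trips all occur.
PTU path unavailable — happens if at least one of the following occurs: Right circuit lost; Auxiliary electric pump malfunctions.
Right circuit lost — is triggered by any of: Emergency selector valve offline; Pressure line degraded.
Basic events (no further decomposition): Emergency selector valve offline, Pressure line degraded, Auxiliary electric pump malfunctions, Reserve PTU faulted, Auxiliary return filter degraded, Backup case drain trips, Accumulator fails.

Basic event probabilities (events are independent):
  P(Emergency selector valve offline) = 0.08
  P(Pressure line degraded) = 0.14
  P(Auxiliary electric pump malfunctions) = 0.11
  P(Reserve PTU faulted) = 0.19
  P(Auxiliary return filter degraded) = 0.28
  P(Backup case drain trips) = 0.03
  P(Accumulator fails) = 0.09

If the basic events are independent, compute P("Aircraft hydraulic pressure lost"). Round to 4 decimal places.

0.3602

P(Right circuit lost) [OR] = 1 − (1−0.08) × (1−0.14) = 0.208800
P(PTU path unavailable) [OR] = 1 − (1−0.208800) × (1−0.11) = 0.295832
P(Left circuit fails) [AND] = 0.19 × 0.28 × 0.03 = 0.001596
P(System B unavailable) [OR] = 1 − (1−0.001596) × (1−0.09) = 0.091452
P(Aircraft hydraulic pressure lost) [OR] = 1 − (1−0.295832) × (1−0.091452) = 0.360230
Rounded to 4 decimal places: P(Aircraft hydraulic pressure lost) ≈ 0.3602.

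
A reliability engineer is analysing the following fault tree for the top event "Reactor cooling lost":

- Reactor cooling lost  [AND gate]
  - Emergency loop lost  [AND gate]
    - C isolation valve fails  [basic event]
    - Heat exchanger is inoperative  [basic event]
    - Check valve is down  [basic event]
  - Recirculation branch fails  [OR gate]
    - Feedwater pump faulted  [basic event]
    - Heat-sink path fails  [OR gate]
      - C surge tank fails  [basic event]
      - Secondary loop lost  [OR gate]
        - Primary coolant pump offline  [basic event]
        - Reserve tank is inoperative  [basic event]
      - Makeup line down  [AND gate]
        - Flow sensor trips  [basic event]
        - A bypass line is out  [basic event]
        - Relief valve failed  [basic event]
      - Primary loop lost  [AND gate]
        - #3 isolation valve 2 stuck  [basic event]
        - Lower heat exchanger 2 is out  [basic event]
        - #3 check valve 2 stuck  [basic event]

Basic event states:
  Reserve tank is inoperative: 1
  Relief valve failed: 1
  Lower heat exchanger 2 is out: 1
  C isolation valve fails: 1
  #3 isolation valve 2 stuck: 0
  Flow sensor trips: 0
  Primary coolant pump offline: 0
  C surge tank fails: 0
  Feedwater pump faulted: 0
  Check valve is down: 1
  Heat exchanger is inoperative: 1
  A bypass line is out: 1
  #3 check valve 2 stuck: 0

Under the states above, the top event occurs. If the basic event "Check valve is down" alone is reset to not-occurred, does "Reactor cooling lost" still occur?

Counterfactual: set "Check valve is down" to not occurred.
Emergency loop lost [AND]: C isolation valve fails=occurs, Heat exchanger is inoperative=occurs, Check valve is down=not → not all inputs occur → does not occur.
Secondary loop lost [OR]: Primary coolant pump offline=not, Reserve tank is inoperative=occurs → at least one input occurs → occurs.
Makeup line down [AND]: Flow sensor trips=not, A bypass line is out=occurs, Relief valve failed=occurs → not all inputs occur → does not occur.
Primary loop lost [AND]: #3 isolation valve 2 stuck=not, Lower heat exchanger 2 is out=occurs, #3 check valve 2 stuck=not → not all inputs occur → does not occur.
Heat-sink path fails [OR]: C surge tank fails=not, Secondary loop lost=occurs, Makeup line down=not, Primary loop lost=not → at least one input occurs → occurs.
Recirculation branch fails [OR]: Feedwater pump faulted=not, Heat-sink path fails=occurs → at least one input occurs → occurs.
Reactor cooling lost [AND]: Emergency loop lost=not, Recirculation branch fails=occurs → not all inputs occur → does not occur.

No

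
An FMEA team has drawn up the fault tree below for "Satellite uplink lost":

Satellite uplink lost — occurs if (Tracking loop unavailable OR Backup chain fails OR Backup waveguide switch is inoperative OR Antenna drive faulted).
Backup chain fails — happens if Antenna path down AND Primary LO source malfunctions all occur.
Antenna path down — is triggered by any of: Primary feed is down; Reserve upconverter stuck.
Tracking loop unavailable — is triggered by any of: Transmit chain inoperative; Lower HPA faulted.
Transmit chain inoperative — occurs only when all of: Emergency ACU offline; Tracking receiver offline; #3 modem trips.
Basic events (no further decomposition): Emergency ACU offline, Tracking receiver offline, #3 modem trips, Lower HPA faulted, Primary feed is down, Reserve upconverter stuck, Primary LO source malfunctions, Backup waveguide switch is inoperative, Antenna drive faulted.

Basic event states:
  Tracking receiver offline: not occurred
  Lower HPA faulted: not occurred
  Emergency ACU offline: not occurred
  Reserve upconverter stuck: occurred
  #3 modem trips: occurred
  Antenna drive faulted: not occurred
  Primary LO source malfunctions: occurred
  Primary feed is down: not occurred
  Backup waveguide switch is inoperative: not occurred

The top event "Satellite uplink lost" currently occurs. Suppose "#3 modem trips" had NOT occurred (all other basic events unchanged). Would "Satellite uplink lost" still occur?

Counterfactual: set "#3 modem trips" to not occurred.
Transmit chain inoperative [AND]: Emergency ACU offline=not, Tracking receiver offline=not, #3 modem trips=not → not all inputs occur → does not occur.
Tracking loop unavailable [OR]: Transmit chain inoperative=not, Lower HPA faulted=not → no input occurs → does not occur.
Antenna path down [OR]: Primary feed is down=not, Reserve upconverter stuck=occurs → at least one input occurs → occurs.
Backup chain fails [AND]: Antenna path down=occurs, Primary LO source malfunctions=occurs → all inputs occur → occurs.
Satellite uplink lost [OR]: Tracking loop unavailable=not, Backup chain fails=occurs, Backup waveguide switch is inoperative=not, Antenna drive faulted=not → at least one input occurs → occurs.

Yes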